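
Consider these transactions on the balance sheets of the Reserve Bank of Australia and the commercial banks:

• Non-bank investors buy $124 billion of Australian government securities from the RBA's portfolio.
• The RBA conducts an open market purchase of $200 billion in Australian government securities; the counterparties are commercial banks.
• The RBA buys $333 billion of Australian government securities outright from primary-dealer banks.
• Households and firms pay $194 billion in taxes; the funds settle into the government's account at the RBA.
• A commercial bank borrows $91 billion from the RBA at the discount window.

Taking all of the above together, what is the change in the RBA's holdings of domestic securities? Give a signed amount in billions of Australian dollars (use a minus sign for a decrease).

RBA balance sheet:
  Assets:      Securities +$409B, Loans to banks +$91B
  Liabilities: Bank reserves +$306B, Government deposits +$194B
Commercial banking system:
  Assets:      Reserves at CB +$306B, Securities −$533B
  Liabilities: Checkable deposits −$318B, Borrowings from CB +$91B
So the change in the RBA's holdings of domestic securities is +$409 billion.

+$409 billion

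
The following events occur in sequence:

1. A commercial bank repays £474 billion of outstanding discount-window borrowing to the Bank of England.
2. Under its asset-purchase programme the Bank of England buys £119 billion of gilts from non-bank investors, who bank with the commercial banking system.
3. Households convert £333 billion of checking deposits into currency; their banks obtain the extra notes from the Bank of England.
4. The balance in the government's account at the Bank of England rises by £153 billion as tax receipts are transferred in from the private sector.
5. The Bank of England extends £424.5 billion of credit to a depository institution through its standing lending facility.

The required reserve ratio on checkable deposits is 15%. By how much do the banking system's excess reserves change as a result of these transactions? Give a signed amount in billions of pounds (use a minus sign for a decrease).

Discount-window repayment £474 billion: reserves −£474B, deposits 0.
Asset purchase (from non-banks) £119 billion: reserves +£119B, deposits +£119B.
Currency withdrawal £333 billion: reserves −£333B, deposits −£333B.
Government account inflow £153 billion: reserves −£153B, deposits −£153B.
Discount-window loan £424.5 billion: reserves +£424.5B, deposits 0.
Totals: Δreserves = −£416.5B, Δdeposits = −£367B.
Δrequired reserves = 15% × −£367B = −£55.05B.
Δexcess reserves = Δreserves − Δrequired = −£416.5B − (−£55.05B) = -£361.45 billion.

-£361.45 billion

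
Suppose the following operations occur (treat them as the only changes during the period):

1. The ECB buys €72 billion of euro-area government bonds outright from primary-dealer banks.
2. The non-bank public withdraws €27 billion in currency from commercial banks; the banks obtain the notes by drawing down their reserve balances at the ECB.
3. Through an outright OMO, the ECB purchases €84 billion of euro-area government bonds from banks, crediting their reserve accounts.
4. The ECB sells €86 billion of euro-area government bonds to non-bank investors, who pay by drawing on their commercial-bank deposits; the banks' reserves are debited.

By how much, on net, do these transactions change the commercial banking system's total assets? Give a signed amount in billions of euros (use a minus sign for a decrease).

-€113 billion

ECB balance sheet:
  Assets:      Securities +€70B
  Liabilities: Bank reserves +€43B, Currency in circulation +€27B
Commercial banking system:
  Assets:      Reserves at CB +€43B, Securities −€156B
  Liabilities: Checkable deposits −€113B
Change in total bank assets = -€113 billion.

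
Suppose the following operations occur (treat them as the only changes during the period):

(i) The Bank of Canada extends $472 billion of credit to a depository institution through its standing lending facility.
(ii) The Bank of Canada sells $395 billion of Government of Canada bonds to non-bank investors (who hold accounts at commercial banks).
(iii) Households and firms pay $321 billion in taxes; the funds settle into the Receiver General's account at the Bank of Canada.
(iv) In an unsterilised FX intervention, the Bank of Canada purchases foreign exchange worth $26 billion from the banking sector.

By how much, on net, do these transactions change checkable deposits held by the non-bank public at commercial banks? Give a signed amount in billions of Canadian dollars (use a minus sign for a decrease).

Bank of Canada balance sheet:
  Assets:      Securities −$395B, Loans to banks +$472B, Foreign assets +$26B
  Liabilities: Bank reserves −$218B, Government deposits +$321B
Commercial banking system:
  Assets:      Reserves at CB −$218B, Foreign assets −$26B
  Liabilities: Checkable deposits −$716B, Borrowings from CB +$472B
So the change in checkable deposits held by the non-bank public at commercial banks is -$716 billion.

-$716 billion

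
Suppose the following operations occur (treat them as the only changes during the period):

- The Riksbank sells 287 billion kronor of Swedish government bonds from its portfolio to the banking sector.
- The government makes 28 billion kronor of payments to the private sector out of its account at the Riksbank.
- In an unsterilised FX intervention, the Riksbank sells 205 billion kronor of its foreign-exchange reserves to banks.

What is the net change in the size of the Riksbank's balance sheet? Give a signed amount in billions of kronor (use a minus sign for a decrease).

OMO sale (to banks) 287 billion kronor: a Riksbank asset is shed → −287B.
Government spending 28 billion kronor: only the composition of liabilities changes → 0.
FX sale 205 billion kronor: a Riksbank asset is shed → −205B.
Net: −287 + 0 − 205 = -492 billion.

-492 billion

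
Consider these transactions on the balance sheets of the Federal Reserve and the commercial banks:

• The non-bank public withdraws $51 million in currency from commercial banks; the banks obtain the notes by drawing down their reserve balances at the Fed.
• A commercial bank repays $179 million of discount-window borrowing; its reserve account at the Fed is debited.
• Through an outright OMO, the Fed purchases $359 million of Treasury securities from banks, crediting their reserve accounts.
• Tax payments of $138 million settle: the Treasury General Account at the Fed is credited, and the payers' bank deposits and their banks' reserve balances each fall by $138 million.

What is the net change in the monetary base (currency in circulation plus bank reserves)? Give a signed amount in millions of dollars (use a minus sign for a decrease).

+$42 million

Fed balance sheet:
  Assets:      Securities +$359M, Loans to banks −$179M
  Liabilities: Bank reserves −$9M, Currency in circulation +$51M, Government deposits +$138M
Monetary base = currency + reserves: +$51M + (−$9M) = +$42 million.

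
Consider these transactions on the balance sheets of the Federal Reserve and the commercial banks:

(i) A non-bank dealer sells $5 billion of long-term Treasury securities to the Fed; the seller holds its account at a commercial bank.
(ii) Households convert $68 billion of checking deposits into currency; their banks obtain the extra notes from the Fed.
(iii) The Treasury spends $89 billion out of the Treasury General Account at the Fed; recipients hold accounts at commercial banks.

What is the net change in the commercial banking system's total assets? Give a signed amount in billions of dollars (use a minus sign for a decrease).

Fed balance sheet:
  Assets:      Securities +$5B
  Liabilities: Bank reserves +$26B, Currency in circulation +$68B, Government deposits −$89B
Commercial banking system:
  Assets:      Reserves at CB +$26B
  Liabilities: Checkable deposits +$26B
Change in total bank assets = +$26 billion.

+$26 billion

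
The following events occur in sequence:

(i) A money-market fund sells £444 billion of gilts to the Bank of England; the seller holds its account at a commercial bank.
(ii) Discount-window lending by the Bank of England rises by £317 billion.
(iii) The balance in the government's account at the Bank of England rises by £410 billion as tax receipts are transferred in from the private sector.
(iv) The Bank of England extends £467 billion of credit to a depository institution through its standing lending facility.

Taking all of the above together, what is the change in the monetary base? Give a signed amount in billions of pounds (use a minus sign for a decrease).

Asset purchase (from non-banks) £444 billion: Bank of England balance sheet expands → +£444B.
Discount-window loan £317 billion: Bank of England balance sheet expands → +£317B.
Government account inflow £410 billion: reserves shift to a non-base liability → −£410B.
Discount-window loan £467 billion: Bank of England balance sheet expands → +£467B.
Net: 444 + 317 − 410 + 467 = +£818 billion.

+£818 billion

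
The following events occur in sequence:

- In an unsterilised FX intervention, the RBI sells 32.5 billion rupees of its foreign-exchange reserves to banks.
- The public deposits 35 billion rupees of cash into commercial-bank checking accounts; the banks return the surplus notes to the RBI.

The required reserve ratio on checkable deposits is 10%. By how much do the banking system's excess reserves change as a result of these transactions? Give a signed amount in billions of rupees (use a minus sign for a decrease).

FX sale 32.5 billion rupees: reserves −32.5B, deposits 0.
Currency deposit 35 billion rupees: reserves +35B, deposits +35B.
Totals: Δreserves = +2.5B, Δdeposits = +35B.
Δrequired reserves = 10% × +35B = +3.5B.
Δexcess reserves = Δreserves − Δrequired = +2.5B − (+3.5B) = -1 billion.

-1 billion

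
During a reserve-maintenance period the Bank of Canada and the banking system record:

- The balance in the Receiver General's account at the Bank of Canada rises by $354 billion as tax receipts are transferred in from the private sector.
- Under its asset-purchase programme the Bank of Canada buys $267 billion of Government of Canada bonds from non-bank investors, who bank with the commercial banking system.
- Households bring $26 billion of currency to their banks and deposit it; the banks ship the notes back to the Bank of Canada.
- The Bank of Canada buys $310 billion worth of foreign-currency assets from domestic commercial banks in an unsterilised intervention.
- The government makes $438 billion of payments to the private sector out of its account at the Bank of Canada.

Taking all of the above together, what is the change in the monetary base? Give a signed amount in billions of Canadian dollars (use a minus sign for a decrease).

+$661 billion

Government account inflow $354 billion: reserves shift to a non-base liability → −$354B.
Asset purchase (from non-banks) $267 billion: Bank of Canada balance sheet expands → +$267B.
Currency deposit $26 billion: just a shift between currency and reserves — both are base money → 0.
FX purchase $310 billion: Bank of Canada balance sheet expands → +$310B.
Government spending $438 billion: a non-base liability converts back to reserves → +$438B.
Net: −354 + 267 + 0 + 310 + 438 = +$661 billion.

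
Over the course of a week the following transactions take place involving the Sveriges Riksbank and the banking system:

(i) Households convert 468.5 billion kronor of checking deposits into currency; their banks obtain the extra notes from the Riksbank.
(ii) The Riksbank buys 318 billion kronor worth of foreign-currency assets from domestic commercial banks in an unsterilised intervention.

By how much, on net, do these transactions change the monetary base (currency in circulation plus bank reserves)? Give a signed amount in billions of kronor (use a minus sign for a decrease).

Riksbank balance sheet:
  Assets:      Foreign assets +318B
  Liabilities: Bank reserves −150.5B, Currency in circulation +468.5B
Commercial banking system:
  Assets:      Reserves at CB −150.5B, Foreign assets −318B
  Liabilities: Checkable deposits −468.5B
Monetary base = currency + reserves: +468.5B + (−150.5B) = +318 billion.

+318 billion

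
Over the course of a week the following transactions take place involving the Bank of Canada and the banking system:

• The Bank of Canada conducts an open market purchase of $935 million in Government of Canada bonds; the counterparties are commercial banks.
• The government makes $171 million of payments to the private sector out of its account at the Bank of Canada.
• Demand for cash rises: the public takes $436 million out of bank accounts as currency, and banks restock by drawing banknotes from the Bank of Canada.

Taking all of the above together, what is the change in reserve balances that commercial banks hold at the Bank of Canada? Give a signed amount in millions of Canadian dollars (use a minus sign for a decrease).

+$670 million

OMO purchase (from banks) $935 million: the Bank of Canada pays by crediting reserve accounts → +$935M.
Government spending $171 million: government payments flow into bank reserve accounts → +$171M.
Currency withdrawal $436 million: banks swap reserves for currency → −$436M.
Net: 935 + 171 − 436 = +$670 million.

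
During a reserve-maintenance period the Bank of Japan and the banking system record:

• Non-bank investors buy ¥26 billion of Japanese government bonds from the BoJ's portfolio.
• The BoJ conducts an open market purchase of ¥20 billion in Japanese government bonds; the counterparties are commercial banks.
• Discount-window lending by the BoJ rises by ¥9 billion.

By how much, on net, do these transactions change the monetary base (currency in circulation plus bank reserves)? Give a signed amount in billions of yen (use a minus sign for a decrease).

+¥3 billion

BoJ balance sheet:
  Assets:      Securities −¥6B, Loans to banks +¥9B
  Liabilities: Bank reserves +¥3B
Monetary base = currency + reserves: 0 + (+¥3B) = +¥3 billion.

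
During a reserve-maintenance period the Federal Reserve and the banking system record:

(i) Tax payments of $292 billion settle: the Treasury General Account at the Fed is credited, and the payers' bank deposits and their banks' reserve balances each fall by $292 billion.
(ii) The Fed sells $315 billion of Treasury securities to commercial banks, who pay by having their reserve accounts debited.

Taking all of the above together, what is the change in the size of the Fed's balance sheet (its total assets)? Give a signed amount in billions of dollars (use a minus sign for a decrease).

-$315 billion

Fed balance sheet:
  Assets:      Securities −$315B
  Liabilities: Bank reserves −$607B, Government deposits +$292B
Commercial banking system:
  Assets:      Reserves at CB −$607B, Securities +$315B
  Liabilities: Checkable deposits −$292B
Change in total Fed assets = -$315 billion.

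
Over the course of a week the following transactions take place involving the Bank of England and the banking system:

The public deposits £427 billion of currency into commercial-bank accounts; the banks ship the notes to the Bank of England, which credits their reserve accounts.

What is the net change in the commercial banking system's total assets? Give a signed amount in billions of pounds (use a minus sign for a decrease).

Bank of England balance sheet:
  Assets:      no change
  Liabilities: Bank reserves +£427B, Currency in circulation −£427B
Commercial banking system:
  Assets:      Reserves at CB +£427B
  Liabilities: Checkable deposits +£427B
Change in total bank assets = +£427 billion.

+£427 billion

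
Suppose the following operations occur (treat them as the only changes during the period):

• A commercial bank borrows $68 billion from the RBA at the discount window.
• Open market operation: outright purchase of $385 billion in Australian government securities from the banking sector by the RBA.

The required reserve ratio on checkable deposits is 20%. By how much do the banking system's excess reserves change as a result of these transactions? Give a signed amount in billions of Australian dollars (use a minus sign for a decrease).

+$453 billion

Discount-window loan $68 billion: reserves +$68B, deposits 0.
OMO purchase (from banks) $385 billion: reserves +$385B, deposits 0.
Totals: Δreserves = +$453B, Δdeposits = 0.
Δrequired reserves = 20% × 0 = 0.
Δexcess reserves = Δreserves − Δrequired = +$453B − (0) = +$453 billion.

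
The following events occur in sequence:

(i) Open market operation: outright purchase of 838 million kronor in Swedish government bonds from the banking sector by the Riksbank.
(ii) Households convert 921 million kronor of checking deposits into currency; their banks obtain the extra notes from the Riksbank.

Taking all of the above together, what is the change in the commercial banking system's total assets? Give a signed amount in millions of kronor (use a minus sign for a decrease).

OMO purchase (from banks) 838 million kronor: just an asset swap on bank balance sheets → 0.
Currency withdrawal 921 million kronor: bank balance sheets shrink → −921M.
Net: 0 − 921 = -921 million.

-921 million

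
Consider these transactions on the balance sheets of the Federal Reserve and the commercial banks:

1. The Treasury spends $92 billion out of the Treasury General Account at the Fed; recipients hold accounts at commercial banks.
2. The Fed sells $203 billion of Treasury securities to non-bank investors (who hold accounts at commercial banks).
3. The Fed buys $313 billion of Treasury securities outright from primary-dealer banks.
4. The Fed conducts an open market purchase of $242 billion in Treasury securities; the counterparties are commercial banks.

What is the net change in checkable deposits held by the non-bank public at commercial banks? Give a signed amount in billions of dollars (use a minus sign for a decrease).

Government spending $92 billion: non-bank counterparties' bank balances rise → +$92B.
Asset sale (to non-banks) $203 billion: non-bank counterparties' bank balances fall → −$203B.
OMO purchase (from banks) $313 billion: the counterparty is a bank, so public deposits are unchanged → 0.
OMO purchase (from banks) $242 billion: the counterparty is a bank, so public deposits are unchanged → 0.
Net: 92 − 203 + 0 + 0 = -$111 billion.

-$111 billion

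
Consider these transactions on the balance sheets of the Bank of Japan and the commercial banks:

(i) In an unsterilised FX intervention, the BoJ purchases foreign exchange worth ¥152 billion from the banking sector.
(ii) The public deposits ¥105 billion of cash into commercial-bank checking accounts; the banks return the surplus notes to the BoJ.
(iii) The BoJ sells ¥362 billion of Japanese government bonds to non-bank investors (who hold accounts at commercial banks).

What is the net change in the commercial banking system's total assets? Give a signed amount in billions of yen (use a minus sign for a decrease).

FX purchase ¥152 billion: just an asset swap on bank balance sheets → 0.
Currency deposit ¥105 billion: bank balance sheets expand → +¥105B.
Asset sale (to non-banks) ¥362 billion: bank balance sheets shrink → −¥362B.
Net: 0 + 105 − 362 = -¥257 billion.

-¥257 billion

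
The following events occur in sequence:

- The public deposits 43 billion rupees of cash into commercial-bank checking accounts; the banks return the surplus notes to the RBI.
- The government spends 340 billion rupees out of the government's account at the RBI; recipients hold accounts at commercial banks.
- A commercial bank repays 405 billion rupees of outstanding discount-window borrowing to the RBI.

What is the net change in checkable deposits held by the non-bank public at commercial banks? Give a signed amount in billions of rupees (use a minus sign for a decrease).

RBI balance sheet:
  Assets:      Loans to banks −405B
  Liabilities: Bank reserves −22B, Currency in circulation −43B, Government deposits −340B
Commercial banking system:
  Assets:      Reserves at CB −22B
  Liabilities: Checkable deposits +383B, Borrowings from CB −405B
So the change in checkable deposits held by the non-bank public at commercial banks is +383 billion.

+383 billion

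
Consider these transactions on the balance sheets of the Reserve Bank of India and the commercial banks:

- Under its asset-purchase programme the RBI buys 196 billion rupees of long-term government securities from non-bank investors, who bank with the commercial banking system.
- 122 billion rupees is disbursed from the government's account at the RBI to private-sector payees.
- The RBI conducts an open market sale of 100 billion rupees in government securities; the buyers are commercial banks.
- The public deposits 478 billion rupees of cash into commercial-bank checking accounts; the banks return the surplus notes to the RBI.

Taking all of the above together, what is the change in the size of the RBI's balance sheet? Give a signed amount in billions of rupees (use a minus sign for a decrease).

+96 billion

RBI balance sheet:
  Assets:      Securities +96B
  Liabilities: Bank reserves +696B, Currency in circulation −478B, Government deposits −122B
Commercial banking system:
  Assets:      Reserves at CB +696B, Securities +100B
  Liabilities: Checkable deposits +796B
Change in total RBI assets = +96 billion.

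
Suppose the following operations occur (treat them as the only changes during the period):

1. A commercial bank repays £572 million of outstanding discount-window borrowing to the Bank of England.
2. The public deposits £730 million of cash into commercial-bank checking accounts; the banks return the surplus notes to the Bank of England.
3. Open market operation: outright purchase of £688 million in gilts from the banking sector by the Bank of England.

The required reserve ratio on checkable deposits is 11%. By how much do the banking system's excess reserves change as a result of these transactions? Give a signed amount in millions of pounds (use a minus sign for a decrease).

Discount-window repayment £572 million: reserves −£572M, deposits 0.
Currency deposit £730 million: reserves +£730M, deposits +£730M.
OMO purchase (from banks) £688 million: reserves +£688M, deposits 0.
Totals: Δreserves = +£846M, Δdeposits = +£730M.
Δrequired reserves = 11% × +£730M = +£80.3M.
Δexcess reserves = Δreserves − Δrequired = +£846M − (+£80.3M) = +£765.7 million.

+£765.7 million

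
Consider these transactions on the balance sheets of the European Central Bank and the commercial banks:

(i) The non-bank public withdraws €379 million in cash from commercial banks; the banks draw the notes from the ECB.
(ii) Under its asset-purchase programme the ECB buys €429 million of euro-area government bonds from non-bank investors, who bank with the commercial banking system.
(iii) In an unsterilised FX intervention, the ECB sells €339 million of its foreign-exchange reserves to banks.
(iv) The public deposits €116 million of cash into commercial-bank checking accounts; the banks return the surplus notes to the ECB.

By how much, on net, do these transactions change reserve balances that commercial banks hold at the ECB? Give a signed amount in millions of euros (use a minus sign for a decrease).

-€173 million

Currency withdrawal €379 million: banks swap reserves for currency → −€379M.
Asset purchase (from non-banks) €429 million: the ECB pays by crediting reserve accounts → +€429M.
FX sale €339 million: the buying banks pay out of their reserve balances → −€339M.
Currency deposit €116 million: returned notes are swapped for reserve credit → +€116M.
Net: −379 + 429 − 339 + 116 = -€173 million.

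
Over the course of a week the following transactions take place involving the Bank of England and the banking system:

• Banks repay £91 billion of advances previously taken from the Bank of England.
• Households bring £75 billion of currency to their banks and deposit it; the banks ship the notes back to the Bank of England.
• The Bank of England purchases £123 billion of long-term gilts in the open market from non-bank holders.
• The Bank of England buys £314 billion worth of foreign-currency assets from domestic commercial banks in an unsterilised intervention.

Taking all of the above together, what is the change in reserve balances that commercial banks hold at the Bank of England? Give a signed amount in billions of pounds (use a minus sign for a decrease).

Discount-window repayment £91 billion: repayment is debited from reserves → −£91B.
Currency deposit £75 billion: returned notes are swapped for reserve credit → +£75B.
Asset purchase (from non-banks) £123 billion: the Bank of England pays by crediting reserve accounts → +£123B.
FX purchase £314 billion: the Bank of England pays by crediting reserve accounts → +£314B.
Net: −91 + 75 + 123 + 314 = +£421 billion.

+£421 billion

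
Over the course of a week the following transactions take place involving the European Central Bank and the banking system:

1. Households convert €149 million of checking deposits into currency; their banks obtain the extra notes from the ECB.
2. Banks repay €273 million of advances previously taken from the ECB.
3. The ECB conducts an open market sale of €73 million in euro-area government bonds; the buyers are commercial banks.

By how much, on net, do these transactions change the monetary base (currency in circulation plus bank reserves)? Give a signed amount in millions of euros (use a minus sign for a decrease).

Currency withdrawal €149 million: just a shift between currency and reserves — both are base money → 0.
Discount-window repayment €273 million: ECB balance sheet contracts → −€273M.
OMO sale (to banks) €73 million: ECB balance sheet contracts → −€73M.
Net: 0 − 273 − 73 = -€346 million.

-€346 million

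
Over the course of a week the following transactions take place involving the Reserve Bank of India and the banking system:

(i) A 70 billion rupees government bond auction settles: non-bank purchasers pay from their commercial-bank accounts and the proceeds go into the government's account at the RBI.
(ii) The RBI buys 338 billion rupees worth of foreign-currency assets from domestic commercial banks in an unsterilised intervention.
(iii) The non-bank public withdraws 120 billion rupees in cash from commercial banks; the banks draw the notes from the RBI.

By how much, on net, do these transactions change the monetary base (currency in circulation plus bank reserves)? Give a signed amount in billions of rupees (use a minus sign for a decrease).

+268 billion

Government account inflow 70 billion rupees: reserves shift to a non-base liability → −70B.
FX purchase 338 billion rupees: RBI balance sheet expands → +338B.
Currency withdrawal 120 billion rupees: just a shift between currency and reserves — both are base money → 0.
Net: −70 + 338 + 0 = +268 billion.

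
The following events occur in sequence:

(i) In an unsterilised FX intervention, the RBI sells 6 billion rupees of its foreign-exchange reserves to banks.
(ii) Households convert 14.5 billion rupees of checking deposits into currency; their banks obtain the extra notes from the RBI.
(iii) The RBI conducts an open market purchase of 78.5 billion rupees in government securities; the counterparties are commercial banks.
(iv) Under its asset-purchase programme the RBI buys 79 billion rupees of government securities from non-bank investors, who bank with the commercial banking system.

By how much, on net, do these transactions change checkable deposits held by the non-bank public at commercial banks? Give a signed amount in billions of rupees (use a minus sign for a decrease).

FX sale 6 billion rupees: the counterparty is a bank, so public deposits are unchanged → 0.
Currency withdrawal 14.5 billion rupees: non-bank counterparties' bank balances fall → −14.5B.
OMO purchase (from banks) 78.5 billion rupees: the counterparty is a bank, so public deposits are unchanged → 0.
Asset purchase (from non-banks) 79 billion rupees: non-bank counterparties' bank balances rise → +79B.
Net: 0 − 14.5 + 0 + 79 = +64.5 billion.

+64.5 billion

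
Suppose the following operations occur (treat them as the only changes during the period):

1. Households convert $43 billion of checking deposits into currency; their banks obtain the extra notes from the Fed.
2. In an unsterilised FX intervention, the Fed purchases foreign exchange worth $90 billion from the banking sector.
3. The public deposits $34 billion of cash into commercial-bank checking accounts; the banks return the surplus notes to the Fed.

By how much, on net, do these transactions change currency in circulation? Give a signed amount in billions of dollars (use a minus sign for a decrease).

Currency withdrawal $43 billion: notes leave the central bank → +$43B.
FX purchase $90 billion: no currency enters or leaves circulation → 0.
Currency deposit $34 billion: notes return to the central bank → −$34B.
Net: 43 + 0 − 34 = +$9 billion.

+$9 billion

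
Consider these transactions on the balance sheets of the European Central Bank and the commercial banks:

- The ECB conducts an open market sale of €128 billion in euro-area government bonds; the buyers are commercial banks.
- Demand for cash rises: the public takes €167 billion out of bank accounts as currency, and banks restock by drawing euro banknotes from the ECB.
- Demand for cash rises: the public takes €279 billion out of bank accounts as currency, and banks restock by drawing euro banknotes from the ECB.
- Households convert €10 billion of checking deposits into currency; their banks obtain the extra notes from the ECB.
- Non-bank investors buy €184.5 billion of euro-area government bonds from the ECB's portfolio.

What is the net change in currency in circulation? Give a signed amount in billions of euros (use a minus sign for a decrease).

+€456 billion

OMO sale (to banks) €128 billion: no currency enters or leaves circulation → 0.
Currency withdrawal €167 billion: notes leave the central bank → +€167B.
Currency withdrawal €279 billion: notes leave the central bank → +€279B.
Currency withdrawal €10 billion: notes leave the central bank → +€10B.
Asset sale (to non-banks) €184.5 billion: no currency enters or leaves circulation → 0.
Net: 0 + 167 + 279 + 10 + 0 = +€456 billion.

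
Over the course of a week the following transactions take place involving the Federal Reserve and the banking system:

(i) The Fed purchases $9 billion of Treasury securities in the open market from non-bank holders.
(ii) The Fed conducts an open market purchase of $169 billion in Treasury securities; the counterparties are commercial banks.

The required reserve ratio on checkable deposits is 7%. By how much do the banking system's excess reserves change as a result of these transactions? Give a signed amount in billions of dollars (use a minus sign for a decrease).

+$177.37 billion

Asset purchase (from non-banks) $9 billion: reserves +$9B, deposits +$9B.
OMO purchase (from banks) $169 billion: reserves +$169B, deposits 0.
Totals: Δreserves = +$178B, Δdeposits = +$9B.
Δrequired reserves = 7% × +$9B = +$0.63B.
Δexcess reserves = Δreserves − Δrequired = +$178B − (+$0.63B) = +$177.37 billion.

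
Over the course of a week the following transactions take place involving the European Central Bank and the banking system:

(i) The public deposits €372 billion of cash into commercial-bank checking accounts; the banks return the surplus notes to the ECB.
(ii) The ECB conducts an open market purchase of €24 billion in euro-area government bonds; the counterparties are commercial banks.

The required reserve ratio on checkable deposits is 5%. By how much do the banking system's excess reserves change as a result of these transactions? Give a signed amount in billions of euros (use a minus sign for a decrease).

Currency deposit €372 billion: reserves +€372B, deposits +€372B.
OMO purchase (from banks) €24 billion: reserves +€24B, deposits 0.
Totals: Δreserves = +€396B, Δdeposits = +€372B.
Δrequired reserves = 5% × +€372B = +€18.6B.
Δexcess reserves = Δreserves − Δrequired = +€396B − (+€18.6B) = +€377.4 billion.

+€377.4 billion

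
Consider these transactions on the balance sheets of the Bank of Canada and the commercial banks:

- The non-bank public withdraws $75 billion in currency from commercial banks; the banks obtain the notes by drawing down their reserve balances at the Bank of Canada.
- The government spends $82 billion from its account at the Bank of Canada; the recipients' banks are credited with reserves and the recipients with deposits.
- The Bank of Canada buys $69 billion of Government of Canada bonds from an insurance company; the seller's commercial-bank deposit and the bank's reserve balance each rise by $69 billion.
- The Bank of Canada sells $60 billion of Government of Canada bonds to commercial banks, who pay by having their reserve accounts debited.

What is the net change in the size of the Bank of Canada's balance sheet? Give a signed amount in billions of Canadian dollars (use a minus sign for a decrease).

Currency withdrawal $75 billion: only the composition of liabilities changes → 0.
Government spending $82 billion: only the composition of liabilities changes → 0.
Asset purchase (from non-banks) $69 billion: a Bank of Canada asset is acquired → +$69B.
OMO sale (to banks) $60 billion: a Bank of Canada asset is shed → −$60B.
Net: 0 + 0 + 69 − 60 = +$9 billion.

+$9 billion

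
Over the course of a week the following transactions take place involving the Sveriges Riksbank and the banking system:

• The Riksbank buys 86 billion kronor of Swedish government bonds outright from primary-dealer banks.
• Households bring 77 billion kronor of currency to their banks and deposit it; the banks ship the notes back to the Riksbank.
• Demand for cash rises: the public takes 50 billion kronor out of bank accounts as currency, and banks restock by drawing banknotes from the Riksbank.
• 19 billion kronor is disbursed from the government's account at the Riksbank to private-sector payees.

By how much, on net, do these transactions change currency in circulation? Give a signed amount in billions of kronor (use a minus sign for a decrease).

Riksbank balance sheet:
  Assets:      Securities +86B
  Liabilities: Bank reserves +132B, Currency in circulation −27B, Government deposits −19B
So the change in currency in circulation is -27 billion.

-27 billion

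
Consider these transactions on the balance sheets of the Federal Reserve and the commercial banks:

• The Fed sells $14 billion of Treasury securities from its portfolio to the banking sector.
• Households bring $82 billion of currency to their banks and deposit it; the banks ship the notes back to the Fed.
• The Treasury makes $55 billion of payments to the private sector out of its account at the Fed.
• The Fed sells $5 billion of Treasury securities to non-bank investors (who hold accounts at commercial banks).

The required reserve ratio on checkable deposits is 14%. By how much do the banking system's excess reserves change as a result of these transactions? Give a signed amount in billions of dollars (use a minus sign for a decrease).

OMO sale (to banks) $14 billion: reserves −$14B, deposits 0.
Currency deposit $82 billion: reserves +$82B, deposits +$82B.
Government spending $55 billion: reserves +$55B, deposits +$55B.
Asset sale (to non-banks) $5 billion: reserves −$5B, deposits −$5B.
Totals: Δreserves = +$118B, Δdeposits = +$132B.
Δrequired reserves = 14% × +$132B = +$18.48B.
Δexcess reserves = Δreserves − Δrequired = +$118B − (+$18.48B) = +$99.52 billion.

+$99.52 billion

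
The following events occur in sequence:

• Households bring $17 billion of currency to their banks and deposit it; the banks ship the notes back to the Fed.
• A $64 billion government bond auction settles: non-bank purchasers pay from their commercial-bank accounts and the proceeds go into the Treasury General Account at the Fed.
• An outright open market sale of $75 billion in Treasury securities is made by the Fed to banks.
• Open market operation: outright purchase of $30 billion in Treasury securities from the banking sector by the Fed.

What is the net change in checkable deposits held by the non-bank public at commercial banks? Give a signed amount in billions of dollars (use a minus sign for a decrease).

Fed balance sheet:
  Assets:      Securities −$45B
  Liabilities: Bank reserves −$92B, Currency in circulation −$17B, Government deposits +$64B
Commercial banking system:
  Assets:      Reserves at CB −$92B, Securities +$45B
  Liabilities: Checkable deposits −$47B
So the change in checkable deposits held by the non-bank public at commercial banks is -$47 billion.

-$47 billion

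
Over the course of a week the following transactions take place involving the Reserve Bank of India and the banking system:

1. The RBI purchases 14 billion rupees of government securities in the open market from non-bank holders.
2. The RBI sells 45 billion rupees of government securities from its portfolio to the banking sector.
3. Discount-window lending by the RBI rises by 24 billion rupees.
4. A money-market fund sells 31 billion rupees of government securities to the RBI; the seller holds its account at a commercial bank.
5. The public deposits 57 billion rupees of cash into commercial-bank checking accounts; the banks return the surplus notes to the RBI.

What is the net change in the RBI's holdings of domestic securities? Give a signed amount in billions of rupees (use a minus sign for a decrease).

RBI balance sheet:
  Assets:      Loans to banks +24B
  Liabilities: Bank reserves +81B, Currency in circulation −57B
So the change in the RBI's holdings of domestic securities is 0 (no change).

0 (no change)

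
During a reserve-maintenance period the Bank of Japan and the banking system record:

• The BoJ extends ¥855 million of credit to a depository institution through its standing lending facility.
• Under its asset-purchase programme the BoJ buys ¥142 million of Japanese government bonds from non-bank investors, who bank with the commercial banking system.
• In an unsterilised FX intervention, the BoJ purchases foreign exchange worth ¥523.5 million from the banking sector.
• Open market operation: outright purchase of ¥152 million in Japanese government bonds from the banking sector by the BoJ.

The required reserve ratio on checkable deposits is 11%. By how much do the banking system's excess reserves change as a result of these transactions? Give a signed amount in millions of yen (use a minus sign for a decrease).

+¥1656.88 million

Discount-window loan ¥855 million: reserves +¥855M, deposits 0.
Asset purchase (from non-banks) ¥142 million: reserves +¥142M, deposits +¥142M.
FX purchase ¥523.5 million: reserves +¥523.5M, deposits 0.
OMO purchase (from banks) ¥152 million: reserves +¥152M, deposits 0.
Totals: Δreserves = +¥1672.5M, Δdeposits = +¥142M.
Δrequired reserves = 11% × +¥142M = +¥15.62M.
Δexcess reserves = Δreserves − Δrequired = +¥1672.5M − (+¥15.62M) = +¥1656.88 million.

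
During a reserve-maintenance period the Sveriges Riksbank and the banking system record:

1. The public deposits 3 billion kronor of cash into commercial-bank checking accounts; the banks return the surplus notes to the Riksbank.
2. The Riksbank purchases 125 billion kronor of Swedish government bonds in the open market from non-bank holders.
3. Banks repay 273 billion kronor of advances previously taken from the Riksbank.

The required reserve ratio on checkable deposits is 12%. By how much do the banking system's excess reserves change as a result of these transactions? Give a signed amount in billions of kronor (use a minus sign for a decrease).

-160.36 billion

Currency deposit 3 billion kronor: reserves +3B, deposits +3B.
Asset purchase (from non-banks) 125 billion kronor: reserves +125B, deposits +125B.
Discount-window repayment 273 billion kronor: reserves −273B, deposits 0.
Totals: Δreserves = −145B, Δdeposits = +128B.
Δrequired reserves = 12% × +128B = +15.36B.
Δexcess reserves = Δreserves − Δrequired = −145B − (+15.36B) = -160.36 billion.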